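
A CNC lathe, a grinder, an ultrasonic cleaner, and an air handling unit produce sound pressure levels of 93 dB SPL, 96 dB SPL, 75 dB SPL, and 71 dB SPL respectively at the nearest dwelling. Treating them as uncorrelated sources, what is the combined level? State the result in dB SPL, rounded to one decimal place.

For uncorrelated sources the intensities add, so convert each level to linear form, sum, and take 10·log₁₀ of the total.
Σ 10^(L/10) = 10^(93/10) + 10^(96/10) + 10^(75/10) + 10^(71/10) = 6.021e+09.
L_total = 10·log₁₀(6.021e+09) = 97.80 dB SPL.

97.8 dB SPL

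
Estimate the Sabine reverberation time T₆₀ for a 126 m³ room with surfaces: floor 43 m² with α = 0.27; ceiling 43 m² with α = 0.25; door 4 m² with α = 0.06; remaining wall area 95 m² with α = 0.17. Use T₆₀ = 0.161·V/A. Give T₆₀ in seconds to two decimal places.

0.52 s

Summing Sᵢαᵢ: 43·0.27 + 43·0.25 + 4·0.06 + 95·0.17 = 38.75 m².
T₆₀ = 0.161 × 126 / 38.75 = 0.524 s.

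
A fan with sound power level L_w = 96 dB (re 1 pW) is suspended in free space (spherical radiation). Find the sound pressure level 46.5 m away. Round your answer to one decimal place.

The power spreads over a sphere of area 4π·r², so L_p = L_w − 10·log₁₀(4π·r²).
4π·r² = 2.717e+04 m², 10·log₁₀ of that is 44.341 dB.
L_p = 96 − 44.341 = 51.66 dB.

51.7 dB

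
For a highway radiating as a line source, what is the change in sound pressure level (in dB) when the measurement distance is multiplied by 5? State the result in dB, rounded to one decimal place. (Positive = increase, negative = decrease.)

-7.0 dB

A line source loses 3 dB per doubling of distance; generally ΔL = −10·log₁₀(r₂/r₁).
ΔL = −10·log₁₀(5) = -6.99 dB.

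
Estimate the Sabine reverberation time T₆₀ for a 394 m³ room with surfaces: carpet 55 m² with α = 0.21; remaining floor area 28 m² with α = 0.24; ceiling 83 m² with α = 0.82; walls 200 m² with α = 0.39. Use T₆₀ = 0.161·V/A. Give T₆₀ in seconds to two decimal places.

0.39 s

Summing Sᵢαᵢ: 55·0.21 + 28·0.24 + 83·0.82 + 200·0.39 = 164.33 m².
T₆₀ = 0.161 × 394 / 164.33 = 0.386 s.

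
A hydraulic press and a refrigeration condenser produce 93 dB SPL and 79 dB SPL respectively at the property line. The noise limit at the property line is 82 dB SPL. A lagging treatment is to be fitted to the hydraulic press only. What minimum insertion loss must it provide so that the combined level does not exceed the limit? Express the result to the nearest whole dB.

14 dB

The untreated sources together contribute 10^(79/10) = 7.943e+07, i.e. 79.00 dB SPL.
The limit corresponds to 10^(82/10) = 1.585e+08; subtracting the fixed part leaves 7.906e+07 for the hydraulic press, i.e. 78.98 dB SPL.
So the hydraulic press must be reduced from 93 to 78.98 dB SPL: IL = 14.02 dB.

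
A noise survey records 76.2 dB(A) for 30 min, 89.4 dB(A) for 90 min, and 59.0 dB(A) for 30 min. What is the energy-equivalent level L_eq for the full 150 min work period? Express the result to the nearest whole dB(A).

L_eq = 10·log₁₀[(1/T)·Σ tᵢ·10^(Lᵢ/10)] with T = 150 min.
Σ tᵢ·10^(Lᵢ/10) = 30·10^(76.2/10) + 90·10^(89.4/10) + 30·10^(59.0/10) = 7.966e+10.
L_eq = 10·log₁₀(7.966e+10/150) = 87.25 dB(A).

87 dB(A)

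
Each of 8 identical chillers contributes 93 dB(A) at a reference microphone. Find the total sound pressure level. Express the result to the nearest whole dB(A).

L_total = L₁ + 10·log₁₀ N for N identical incoherent sources.
L_total = 93 + 10·log₁₀(8) = 93 + 9.031 = 102.03 dB(A).

102 dB(A)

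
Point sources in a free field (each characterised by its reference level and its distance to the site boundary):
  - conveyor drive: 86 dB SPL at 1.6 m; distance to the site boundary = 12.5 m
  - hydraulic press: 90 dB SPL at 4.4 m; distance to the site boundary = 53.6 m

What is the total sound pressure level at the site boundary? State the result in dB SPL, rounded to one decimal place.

71.2 dB SPL

Apply inverse-square spreading to bring every level to the receiver, then sum 10^(L/10).
conveyor drive: 86 − 20·log₁₀(12.5/1.6) = 86 − 17.86 = 68.14 dB SPL.
hydraulic press: 90 − 20·log₁₀(53.6/4.4) = 90 − 21.71 = 68.29 dB SPL.
Σ 10^(L/10) = 1.326e+07 → L_total = 10·log₁₀(1.326e+07) = 71.23 dB SPL.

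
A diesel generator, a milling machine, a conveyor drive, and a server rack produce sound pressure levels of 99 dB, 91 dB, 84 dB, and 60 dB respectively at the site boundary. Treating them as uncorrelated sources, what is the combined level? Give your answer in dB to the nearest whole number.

100 dB

Incoherent sources combine by intensity addition: L_total = 10·log₁₀(Σ 10^(L_i/10)).
Σ 10^(L/10) = 10^(99/10) + 10^(91/10) + 10^(84/10) + 10^(60/10) = 9.454e+09.
L_total = 10·log₁₀(9.454e+09) = 99.76 dB.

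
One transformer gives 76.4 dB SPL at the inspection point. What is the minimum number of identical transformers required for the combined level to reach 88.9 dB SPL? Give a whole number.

N identical sources give L₁ + 10·log₁₀ N, so require 10·log₁₀ N ≥ 88.9 − 76.4 = 12.5 dB.
N ≥ 10^(12.5/10) = 17.783, so N = 18.

18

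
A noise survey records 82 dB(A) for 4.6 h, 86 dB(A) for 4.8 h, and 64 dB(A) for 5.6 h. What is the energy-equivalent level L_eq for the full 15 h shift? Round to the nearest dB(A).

82 dB(A)

The energy average is taken in the linear domain: L_eq = 10·log₁₀[(Σ tᵢ·10^(Lᵢ/10))/T], T = 15 h.
Σ tᵢ·10^(Lᵢ/10) = 4.6·10^(82/10) + 4.8·10^(86/10) + 5.6·10^(64/10) = 2.654e+09.
L_eq = 10·log₁₀(2.654e+09/15) = 82.48 dB(A).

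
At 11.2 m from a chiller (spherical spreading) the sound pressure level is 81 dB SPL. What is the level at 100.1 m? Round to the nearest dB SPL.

For a point source, L₂ = L₁ − 20·log₁₀(r₂/r₁).
L₂ = 81 − 20·log₁₀(100.1/11.2) = 81 − 19.024 = 61.98 dB SPL.

62 dB SPL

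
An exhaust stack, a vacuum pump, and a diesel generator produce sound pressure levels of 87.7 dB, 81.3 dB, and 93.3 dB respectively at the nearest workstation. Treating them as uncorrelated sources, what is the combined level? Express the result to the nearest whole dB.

Incoherent sources combine by intensity addition: L_total = 10·log₁₀(Σ 10^(L_i/10)).
Σ 10^(L/10) = 10^(87.7/10) + 10^(81.3/10) + 10^(93.3/10) = 2.862e+09.
L_total = 10·log₁₀(2.862e+09) = 94.57 dB.

95 dB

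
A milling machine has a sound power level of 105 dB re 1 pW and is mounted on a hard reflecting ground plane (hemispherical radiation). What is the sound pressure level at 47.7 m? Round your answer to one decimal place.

The power spreads over a hemisphere of area 2π·r², so L_p = L_w − 10·log₁₀(2π·r²).
2π·r² = 1.43e+04 m², 10·log₁₀ of that is 41.552 dB.
L_p = 105 − 41.552 = 63.45 dB.

63.4 dB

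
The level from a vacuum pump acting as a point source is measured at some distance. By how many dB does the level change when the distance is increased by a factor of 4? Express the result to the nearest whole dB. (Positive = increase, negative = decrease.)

-12 dB

Point-source spreading: ΔL = −20·log₁₀(r₂/r₁).
ΔL = −20·log₁₀(4) = -12.04 dB.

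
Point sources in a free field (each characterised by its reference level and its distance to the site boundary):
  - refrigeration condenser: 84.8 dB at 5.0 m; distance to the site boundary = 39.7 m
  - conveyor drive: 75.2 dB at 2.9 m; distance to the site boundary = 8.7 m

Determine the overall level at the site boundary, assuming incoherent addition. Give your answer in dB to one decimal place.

First find each source's level at the receiver (point-source: −20·log₁₀(r/r_ref)), then combine on an intensity basis.
refrigeration condenser: 84.8 − 20·log₁₀(39.7/5.0) = 84.8 − 18.00 = 66.80 dB.
conveyor drive: 75.2 − 20·log₁₀(8.7/2.9) = 75.2 − 9.54 = 65.66 dB.
Σ 10^(L/10) = 8.469e+06 → L_total = 10·log₁₀(8.469e+06) = 69.28 dB.

69.3 dB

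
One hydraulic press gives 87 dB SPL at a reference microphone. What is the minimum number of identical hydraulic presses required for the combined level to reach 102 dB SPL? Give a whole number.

32

The shortfall is 102 − 87 = 15.0 dB, and N units add 10·log₁₀ N, so need 10·log₁₀ N ≥ 15.0.
N ≥ 10^(15.0/10) = 31.623, so N = 32.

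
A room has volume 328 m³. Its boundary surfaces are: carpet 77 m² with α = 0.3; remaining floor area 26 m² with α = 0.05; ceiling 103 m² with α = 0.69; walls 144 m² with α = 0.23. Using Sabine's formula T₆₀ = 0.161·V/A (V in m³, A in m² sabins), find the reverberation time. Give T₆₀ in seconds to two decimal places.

0.41 s

A = Σ Sᵢαᵢ = 77·0.3 + 26·0.05 + 103·0.69 + 144·0.23 = 128.59 m².
T₆₀ = 0.161 × 328 / 128.59 = 0.411 s.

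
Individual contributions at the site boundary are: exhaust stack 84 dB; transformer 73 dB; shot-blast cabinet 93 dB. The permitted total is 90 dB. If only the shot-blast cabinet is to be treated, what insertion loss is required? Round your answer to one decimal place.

The untreated sources together contribute 10^(84/10) + 10^(73/10) = 2.711e+08, i.e. 84.33 dB.
To meet 90 dB overall, the treated shot-blast cabinet may contribute at most 10^(90/10) − 2.711e+08 = 7.289e+08, i.e. 88.63 dB.
Required insertion loss = 93 − 88.63 = 4.37 dB.

4.4 dB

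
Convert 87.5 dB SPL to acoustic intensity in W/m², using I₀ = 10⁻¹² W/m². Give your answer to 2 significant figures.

0.00056 W/m²

I/I₀ = 10^(87.5/10) = 5.623e+08, so I = 5.623e+08 × 10⁻¹² W/m².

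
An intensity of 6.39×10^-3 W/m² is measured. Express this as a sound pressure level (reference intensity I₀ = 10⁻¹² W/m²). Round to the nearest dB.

I/I₀ = 6.39×10^-3/10⁻¹² = 6.39×10^9, and L = 10·log₁₀(I/I₀).
L = 10·(0.8055 + 9) = 98.06 dB.

98 dB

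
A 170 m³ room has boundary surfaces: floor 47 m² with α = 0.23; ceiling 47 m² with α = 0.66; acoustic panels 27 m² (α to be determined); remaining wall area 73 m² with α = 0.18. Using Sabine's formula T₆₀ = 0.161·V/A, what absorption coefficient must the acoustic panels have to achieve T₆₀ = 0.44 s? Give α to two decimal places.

Required total absorption A = 0.161·170/0.44 = 62.20 m².
Absorption from the other surfaces = 47·0.23 + 47·0.66 + 73·0.18 = 54.97 m², so the acoustic panels must supply 7.23 m² over 27 m².
α = 7.23/27 = 0.268.

0.27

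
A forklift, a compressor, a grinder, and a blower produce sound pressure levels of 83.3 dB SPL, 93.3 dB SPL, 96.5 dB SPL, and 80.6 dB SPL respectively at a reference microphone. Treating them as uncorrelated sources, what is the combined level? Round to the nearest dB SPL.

Incoherent sources combine by intensity addition: L_total = 10·log₁₀(Σ 10^(L_i/10)).
Σ 10^(L/10) = 10^(83.3/10) + 10^(93.3/10) + 10^(96.5/10) + 10^(80.6/10) = 6.933e+09.
L_total = 10·log₁₀(6.933e+09) = 98.41 dB SPL.

98 dB SPL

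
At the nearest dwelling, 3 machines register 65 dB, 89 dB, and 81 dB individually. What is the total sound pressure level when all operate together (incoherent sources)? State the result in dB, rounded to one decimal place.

89.7 dB

Incoherent sources combine by intensity addition: L_total = 10·log₁₀(Σ 10^(L_i/10)).
Σ 10^(L/10) = 10^(65/10) + 10^(89/10) + 10^(81/10) = 9.234e+08.
L_total = 10·log₁₀(9.234e+08) = 89.65 dB.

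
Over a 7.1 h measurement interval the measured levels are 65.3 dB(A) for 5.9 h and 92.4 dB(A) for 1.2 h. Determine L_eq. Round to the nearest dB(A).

85 dB(A)

Weight each interval's intensity by its duration and average over T = 7.1 h:
Σ tᵢ·10^(Lᵢ/10) = 5.9·10^(65.3/10) + 1.2·10^(92.4/10) = 2.105e+09.
L_eq = 10·log₁₀(2.105e+09/7.1) = 84.72 dB(A).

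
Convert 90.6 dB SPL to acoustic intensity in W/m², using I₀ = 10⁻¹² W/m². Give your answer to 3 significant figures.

L = 10·log₁₀(I/I₀) ⇒ I = I₀·10^(L/10) = 10⁻¹² × 10^9.06.

0.00115 W/m²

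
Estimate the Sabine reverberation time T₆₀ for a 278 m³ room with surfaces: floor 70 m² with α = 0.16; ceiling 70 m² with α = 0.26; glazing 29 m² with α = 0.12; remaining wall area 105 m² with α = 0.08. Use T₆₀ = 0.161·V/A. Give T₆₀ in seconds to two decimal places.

Summing Sᵢαᵢ: 70·0.16 + 70·0.26 + 29·0.12 + 105·0.08 = 41.28 m².
T₆₀ = 0.161 × 278 / 41.28 = 1.084 s.

1.08 s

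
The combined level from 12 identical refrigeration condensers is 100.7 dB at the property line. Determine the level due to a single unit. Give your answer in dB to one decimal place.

12 equal contributions raise the level by 10·log₁₀ 12 = 10.792 dB, so each unit alone gives 100.7 − 10.792.

89.9 dB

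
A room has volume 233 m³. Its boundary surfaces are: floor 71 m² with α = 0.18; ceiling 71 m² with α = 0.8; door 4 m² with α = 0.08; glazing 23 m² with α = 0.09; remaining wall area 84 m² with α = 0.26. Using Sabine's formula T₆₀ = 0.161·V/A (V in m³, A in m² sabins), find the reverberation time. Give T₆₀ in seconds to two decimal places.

Total absorption A = 71·0.18 + 71·0.8 + 4·0.08 + 23·0.09 + 84·0.26 = 93.81 m² sabins.
T₆₀ = 0.161·V/A = 0.161·233/93.81 = 0.400 s.

0.40 s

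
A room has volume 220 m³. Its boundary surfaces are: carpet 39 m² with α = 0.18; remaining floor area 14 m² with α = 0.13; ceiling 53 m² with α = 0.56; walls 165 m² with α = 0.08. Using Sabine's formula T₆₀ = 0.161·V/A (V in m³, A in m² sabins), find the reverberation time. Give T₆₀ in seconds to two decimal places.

0.68 s

Total absorption A = 39·0.18 + 14·0.13 + 53·0.56 + 165·0.08 = 51.72 m² sabins.
T₆₀ = 0.161·V/A = 0.161·220/51.72 = 0.685 s.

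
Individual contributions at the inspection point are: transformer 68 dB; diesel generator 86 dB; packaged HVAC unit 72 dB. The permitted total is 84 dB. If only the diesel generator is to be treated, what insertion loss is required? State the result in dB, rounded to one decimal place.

2.4 dB

Everything except the diesel generator sums to 10^(68/10) + 10^(72/10) = 2.216e+07 in linear terms, 73.46 dB.
The limit corresponds to 10^(84/10) = 2.512e+08; subtracting the fixed part leaves 2.290e+08 for the diesel generator, i.e. 83.60 dB.
Required insertion loss = 86 − 83.60 = 2.40 dB.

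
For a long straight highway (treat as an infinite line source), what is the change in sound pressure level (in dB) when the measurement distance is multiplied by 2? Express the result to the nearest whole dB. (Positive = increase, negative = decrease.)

-3 dB

Line-source spreading: ΔL = −10·log₁₀(r₂/r₁).
ΔL = −10·log₁₀(2) = -3.01 dB.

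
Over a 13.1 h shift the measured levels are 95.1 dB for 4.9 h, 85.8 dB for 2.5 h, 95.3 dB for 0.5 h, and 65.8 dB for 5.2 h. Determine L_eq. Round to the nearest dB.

92 dB

Weight each interval's intensity by its duration and average over T = 13.1 h:
Σ tᵢ·10^(Lᵢ/10) = 4.9·10^(95.1/10) + 2.5·10^(85.8/10) + 0.5·10^(95.3/10) + 5.2·10^(65.8/10) = 1.852e+10.
L_eq = 10·log₁₀(1.852e+10/13.1) = 91.50 dB.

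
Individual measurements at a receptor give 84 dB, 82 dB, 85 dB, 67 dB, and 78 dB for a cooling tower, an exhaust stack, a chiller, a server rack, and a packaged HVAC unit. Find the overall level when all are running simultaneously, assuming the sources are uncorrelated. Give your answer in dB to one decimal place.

For uncorrelated sources the intensities add, so convert each level to linear form, sum, and take 10·log₁₀ of the total.
Σ 10^(L/10) = 10^(84/10) + 10^(82/10) + 10^(85/10) + 10^(67/10) + 10^(78/10) = 7.940e+08.
L_total = 10·log₁₀(7.940e+08) = 89.00 dB.

89.0 dB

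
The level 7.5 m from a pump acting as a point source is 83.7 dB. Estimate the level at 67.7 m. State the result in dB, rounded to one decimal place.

Point-source attenuation: ΔL = 20·log₁₀(r₂/r₁) = 20·log₁₀(67.7/7.5) = 19.111 dB.
L₂ = 83.7 − 20·log₁₀(67.7/7.5) = 83.7 − 19.111 = 64.59 dB.

64.6 dB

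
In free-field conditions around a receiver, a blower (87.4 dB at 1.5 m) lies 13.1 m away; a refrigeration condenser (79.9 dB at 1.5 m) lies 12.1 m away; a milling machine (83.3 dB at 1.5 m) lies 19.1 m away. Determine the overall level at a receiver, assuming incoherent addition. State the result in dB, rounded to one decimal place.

70.0 dB

First find each source's level at the receiver (point-source: −20·log₁₀(r/r_ref)), then combine on an intensity basis.
blower: 87.4 − 20·log₁₀(13.1/1.5) = 87.4 − 18.82 = 68.58 dB.
refrigeration condenser: 79.9 − 20·log₁₀(12.1/1.5) = 79.9 − 18.13 = 61.77 dB.
milling machine: 83.3 − 20·log₁₀(19.1/1.5) = 83.3 − 22.10 = 61.20 dB.
Σ 10^(L/10) = 1.003e+07 → L_total = 10·log₁₀(1.003e+07) = 70.01 dB.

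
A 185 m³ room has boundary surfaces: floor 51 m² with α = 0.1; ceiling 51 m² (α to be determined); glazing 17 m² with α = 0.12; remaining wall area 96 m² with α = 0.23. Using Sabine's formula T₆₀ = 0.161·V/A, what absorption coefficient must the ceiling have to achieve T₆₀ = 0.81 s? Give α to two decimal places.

From T₆₀ = 0.161·V/A, the target T₆₀ = 0.81 s needs A = 0.161·185/0.81 = 36.77 m².
Absorption from the other surfaces = 51·0.1 + 17·0.12 + 96·0.23 = 29.22 m², so the ceiling must supply 7.55 m² over 51 m².
α = 7.55/51 = 0.148.

0.15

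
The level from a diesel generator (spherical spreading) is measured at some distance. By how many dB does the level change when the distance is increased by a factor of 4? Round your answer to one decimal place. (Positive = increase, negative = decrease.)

-12.0 dB

A point source loses 6 dB per doubling of distance; generally ΔL = −20·log₁₀(r₂/r₁).
ΔL = −20·log₁₀(4) = -12.04 dB.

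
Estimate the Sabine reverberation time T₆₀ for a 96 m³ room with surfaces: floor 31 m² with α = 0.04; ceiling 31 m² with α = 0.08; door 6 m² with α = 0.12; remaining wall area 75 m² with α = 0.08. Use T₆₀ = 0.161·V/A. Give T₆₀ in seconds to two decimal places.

Total absorption A = 31·0.04 + 31·0.08 + 6·0.12 + 75·0.08 = 10.44 m² sabins.
T₆₀ = 0.161 × 96 / 10.44 = 1.480 s.

1.48 s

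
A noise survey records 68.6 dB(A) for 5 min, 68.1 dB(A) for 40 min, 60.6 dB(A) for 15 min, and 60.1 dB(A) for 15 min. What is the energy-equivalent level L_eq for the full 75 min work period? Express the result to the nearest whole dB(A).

L_eq = 10·log₁₀[(1/T)·Σ tᵢ·10^(Lᵢ/10)] with T = 75 min.
Σ tᵢ·10^(Lᵢ/10) = 5·10^(68.6/10) + 40·10^(68.1/10) + 15·10^(60.6/10) + 15·10^(60.1/10) = 3.271e+08.
L_eq = 10·log₁₀(3.271e+08/75) = 66.40 dB(A).

66 dB(A)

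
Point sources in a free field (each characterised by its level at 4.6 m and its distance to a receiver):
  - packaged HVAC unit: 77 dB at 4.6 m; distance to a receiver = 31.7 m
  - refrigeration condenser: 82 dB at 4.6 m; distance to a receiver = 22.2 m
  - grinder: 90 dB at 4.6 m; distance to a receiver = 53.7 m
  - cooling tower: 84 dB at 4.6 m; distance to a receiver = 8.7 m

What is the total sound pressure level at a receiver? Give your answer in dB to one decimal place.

79.3 dB

Apply inverse-square spreading to bring every level to the receiver, then sum 10^(L/10).
packaged HVAC unit: 77 − 20·log₁₀(31.7/4.6) = 77 − 16.77 = 60.23 dB.
refrigeration condenser: 82 − 20·log₁₀(22.2/4.6) = 82 − 13.67 = 68.33 dB.
grinder: 90 − 20·log₁₀(53.7/4.6) = 90 − 21.34 = 68.66 dB.
cooling tower: 84 − 20·log₁₀(8.7/4.6) = 84 − 5.54 = 78.46 dB.
Σ 10^(L/10) = 8.542e+07 → L_total = 10·log₁₀(8.542e+07) = 79.32 dB.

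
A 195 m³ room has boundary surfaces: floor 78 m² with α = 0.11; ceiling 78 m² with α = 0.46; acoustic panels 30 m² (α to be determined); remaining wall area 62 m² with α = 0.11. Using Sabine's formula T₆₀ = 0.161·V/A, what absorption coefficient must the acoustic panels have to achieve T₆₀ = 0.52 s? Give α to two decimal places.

0.30

Required total absorption A = 0.161·195/0.52 = 60.38 m².
Absorption from the other surfaces = 78·0.11 + 78·0.46 + 62·0.11 = 51.28 m², so the acoustic panels must supply 9.09 m² over 30 m².
α = 9.09/30 = 0.303.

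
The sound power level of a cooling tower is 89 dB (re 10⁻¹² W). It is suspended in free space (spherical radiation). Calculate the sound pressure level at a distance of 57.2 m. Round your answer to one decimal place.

L_p = L_w − 10·log₁₀(4π·r²) with r = 57.2 m.
4π·r² = 4.112e+04 m², 10·log₁₀ of that is 46.140 dB.
L_p = 89 − 46.140 = 42.86 dB.

42.9 dB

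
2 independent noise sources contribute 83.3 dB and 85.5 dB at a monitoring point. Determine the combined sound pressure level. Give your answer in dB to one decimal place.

87.5 dB

Incoherent sources combine by intensity addition: L_total = 10·log₁₀(Σ 10^(L_i/10)).
Σ 10^(L/10) = 10^(83.3/10) + 10^(85.5/10) = 5.686e+08.
L_total = 10·log₁₀(5.686e+08) = 87.55 dB.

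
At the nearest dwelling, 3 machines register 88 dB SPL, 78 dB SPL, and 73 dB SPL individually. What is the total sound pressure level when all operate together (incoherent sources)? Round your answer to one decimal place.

For uncorrelated sources the intensities add, so convert each level to linear form, sum, and take 10·log₁₀ of the total.
Σ 10^(L/10) = 10^(88/10) + 10^(78/10) + 10^(73/10) = 7.140e+08.
L_total = 10·log₁₀(7.140e+08) = 88.54 dB SPL.

88.5 dB SPL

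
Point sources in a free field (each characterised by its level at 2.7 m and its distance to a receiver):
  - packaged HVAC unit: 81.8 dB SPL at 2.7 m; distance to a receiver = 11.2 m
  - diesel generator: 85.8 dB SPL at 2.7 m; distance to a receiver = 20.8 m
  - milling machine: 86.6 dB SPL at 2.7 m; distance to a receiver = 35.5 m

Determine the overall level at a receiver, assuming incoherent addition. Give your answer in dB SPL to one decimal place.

First find each source's level at the receiver (point-source: −20·log₁₀(r/r_ref)), then combine on an intensity basis.
packaged HVAC unit: 81.8 − 20·log₁₀(11.2/2.7) = 81.8 − 12.36 = 69.44 dB SPL.
diesel generator: 85.8 − 20·log₁₀(20.8/2.7) = 85.8 − 17.73 = 68.07 dB SPL.
milling machine: 86.6 − 20·log₁₀(35.5/2.7) = 86.6 − 22.38 = 64.22 dB SPL.
Σ 10^(L/10) = 1.785e+07 → L_total = 10·log₁₀(1.785e+07) = 72.52 dB SPL.

72.5 dB SPL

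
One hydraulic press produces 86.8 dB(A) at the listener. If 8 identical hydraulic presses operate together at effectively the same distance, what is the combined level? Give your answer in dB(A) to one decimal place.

95.8 dB(A)

L_total = L₁ + 10·log₁₀ N for N identical incoherent sources.
L_total = 86.8 + 10·log₁₀(8) = 86.8 + 9.031 = 95.83 dB(A).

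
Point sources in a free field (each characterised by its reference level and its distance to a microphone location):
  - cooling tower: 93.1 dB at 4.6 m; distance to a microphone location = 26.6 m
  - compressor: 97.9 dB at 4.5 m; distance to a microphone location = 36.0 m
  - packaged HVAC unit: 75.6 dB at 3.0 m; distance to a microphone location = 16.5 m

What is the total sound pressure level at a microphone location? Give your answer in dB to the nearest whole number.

Apply inverse-square spreading to bring every level to the receiver, then sum 10^(L/10).
cooling tower: 93.1 − 20·log₁₀(26.6/4.6) = 93.1 − 15.24 = 77.86 dB.
compressor: 97.9 − 20·log₁₀(36.0/4.5) = 97.9 − 18.06 = 79.84 dB.
packaged HVAC unit: 75.6 − 20·log₁₀(16.5/3.0) = 75.6 − 14.81 = 60.79 dB.
Σ 10^(L/10) = 1.586e+08 → L_total = 10·log₁₀(1.586e+08) = 82.00 dB.

82 dB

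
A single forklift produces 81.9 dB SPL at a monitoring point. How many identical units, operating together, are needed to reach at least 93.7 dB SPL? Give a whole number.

N identical sources give L₁ + 10·log₁₀ N, so require 10·log₁₀ N ≥ 93.7 − 81.9 = 11.8 dB.
N ≥ 10^(11.8/10) = 15.136, so N = 16.

16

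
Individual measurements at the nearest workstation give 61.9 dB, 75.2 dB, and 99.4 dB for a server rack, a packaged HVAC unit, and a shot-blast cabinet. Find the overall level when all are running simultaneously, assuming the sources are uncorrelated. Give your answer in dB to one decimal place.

99.4 dB

For uncorrelated sources the intensities add, so convert each level to linear form, sum, and take 10·log₁₀ of the total.
Σ 10^(L/10) = 10^(61.9/10) + 10^(75.2/10) + 10^(99.4/10) = 8.744e+09.
L_total = 10·log₁₀(8.744e+09) = 99.42 dB.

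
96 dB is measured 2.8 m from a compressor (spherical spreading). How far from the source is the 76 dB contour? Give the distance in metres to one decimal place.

For a point source L₁ − L₂ = 20·log₁₀(r₂/r₁), so r₂ = r₁·10^((L₁−L₂)/20).
r₂ = 2.8·10^((96−76)/20) = 2.8·10^(20.0/20) = 28.00 m.

28.0 m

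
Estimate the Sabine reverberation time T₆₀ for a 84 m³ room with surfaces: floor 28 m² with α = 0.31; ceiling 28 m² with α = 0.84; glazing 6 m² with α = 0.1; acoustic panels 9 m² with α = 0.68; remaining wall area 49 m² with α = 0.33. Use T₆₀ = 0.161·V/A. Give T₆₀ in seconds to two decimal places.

0.25 s

A = Σ Sᵢαᵢ = 28·0.31 + 28·0.84 + 6·0.1 + 9·0.68 + 49·0.33 = 55.09 m².
T₆₀ = 0.161·V/A = 0.161·84/55.09 = 0.245 s.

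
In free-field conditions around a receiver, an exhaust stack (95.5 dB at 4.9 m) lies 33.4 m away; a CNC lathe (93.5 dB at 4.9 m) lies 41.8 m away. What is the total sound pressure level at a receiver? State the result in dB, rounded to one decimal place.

80.3 dB

Apply inverse-square spreading to bring every level to the receiver, then sum 10^(L/10).
exhaust stack: 95.5 − 20·log₁₀(33.4/4.9) = 95.5 − 16.67 = 78.83 dB.
CNC lathe: 93.5 − 20·log₁₀(41.8/4.9) = 93.5 − 18.62 = 74.88 dB.
Σ 10^(L/10) = 1.071e+08 → L_total = 10·log₁₀(1.071e+08) = 80.30 dB.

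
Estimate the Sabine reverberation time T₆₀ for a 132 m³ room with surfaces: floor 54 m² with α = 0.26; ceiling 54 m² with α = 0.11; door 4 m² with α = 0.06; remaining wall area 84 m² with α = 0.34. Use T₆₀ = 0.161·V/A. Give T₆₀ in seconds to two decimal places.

0.44 s

A = Σ Sᵢαᵢ = 54·0.26 + 54·0.11 + 4·0.06 + 84·0.34 = 48.78 m².
T₆₀ = 0.161·V/A = 0.161·132/48.78 = 0.436 s.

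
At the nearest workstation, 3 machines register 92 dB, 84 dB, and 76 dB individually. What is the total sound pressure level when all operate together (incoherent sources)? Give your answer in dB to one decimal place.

92.7 dB

Incoherent sources combine by intensity addition: L_total = 10·log₁₀(Σ 10^(L_i/10)).
Σ 10^(L/10) = 10^(92/10) + 10^(84/10) + 10^(76/10) = 1.876e+09.
L_total = 10·log₁₀(1.876e+09) = 92.73 dB.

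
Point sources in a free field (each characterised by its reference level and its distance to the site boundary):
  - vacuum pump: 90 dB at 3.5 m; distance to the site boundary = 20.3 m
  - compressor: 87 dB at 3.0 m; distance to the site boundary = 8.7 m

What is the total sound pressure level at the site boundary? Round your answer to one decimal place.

79.5 dB

Apply inverse-square spreading to bring every level to the receiver, then sum 10^(L/10).
vacuum pump: 90 − 20·log₁₀(20.3/3.5) = 90 − 15.27 = 74.73 dB.
compressor: 87 − 20·log₁₀(8.7/3.0) = 87 − 9.25 = 77.75 dB.
Σ 10^(L/10) = 8.932e+07 → L_total = 10·log₁₀(8.932e+07) = 79.51 dB.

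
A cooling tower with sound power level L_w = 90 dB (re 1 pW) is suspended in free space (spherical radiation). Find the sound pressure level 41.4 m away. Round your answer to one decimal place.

Free-field spherical radiation: L_p = L_w − 10·log₁₀(4π·r²), r = 41.4 m.
4π·r² = 2.154e+04 m², 10·log₁₀ of that is 43.332 dB.
L_p = 90 − 43.332 = 46.67 dB.

46.7 dB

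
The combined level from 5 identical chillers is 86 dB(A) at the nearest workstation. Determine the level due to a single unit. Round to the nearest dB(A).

For N identical incoherent sources L_total = L₁ + 10·log₁₀ N, so L₁ = 86 − 10·log₁₀(5) = 86 − 6.990.

79 dB(A)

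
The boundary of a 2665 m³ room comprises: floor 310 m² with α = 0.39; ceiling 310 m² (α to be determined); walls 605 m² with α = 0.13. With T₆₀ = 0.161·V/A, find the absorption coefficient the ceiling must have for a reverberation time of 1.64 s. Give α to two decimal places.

0.20

A = 0.161·V/T₆₀ = 0.161·2665/1.64 = 261.62 m² sabins.
Absorption from the other surfaces = 310·0.39 + 605·0.13 = 199.55 m², so the ceiling must supply 62.07 m² over 310 m².
α = 62.07/310 = 0.200.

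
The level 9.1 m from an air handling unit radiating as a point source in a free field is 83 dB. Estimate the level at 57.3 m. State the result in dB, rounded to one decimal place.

67.0 dB

For a point source, L₂ = L₁ − 20·log₁₀(r₂/r₁).
L₂ = 83 − 20·log₁₀(57.3/9.1) = 83 − 15.982 = 67.02 dB.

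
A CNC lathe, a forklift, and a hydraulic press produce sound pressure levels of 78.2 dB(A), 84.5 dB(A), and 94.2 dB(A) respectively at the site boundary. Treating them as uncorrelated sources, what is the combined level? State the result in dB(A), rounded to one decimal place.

94.7 dB(A)

Incoherent sources combine by intensity addition: L_total = 10·log₁₀(Σ 10^(L_i/10)).
Σ 10^(L/10) = 10^(78.2/10) + 10^(84.5/10) + 10^(94.2/10) = 2.978e+09.
L_total = 10·log₁₀(2.978e+09) = 94.74 dB(A).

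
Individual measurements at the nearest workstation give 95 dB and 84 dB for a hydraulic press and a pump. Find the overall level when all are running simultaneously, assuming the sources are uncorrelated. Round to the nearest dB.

Incoherent sources combine by intensity addition: L_total = 10·log₁₀(Σ 10^(L_i/10)).
Σ 10^(L/10) = 10^(95/10) + 10^(84/10) = 3.413e+09.
L_total = 10·log₁₀(3.413e+09) = 95.33 dB.

95 dB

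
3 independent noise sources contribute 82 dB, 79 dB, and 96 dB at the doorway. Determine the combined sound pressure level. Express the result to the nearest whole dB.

For uncorrelated sources the intensities add, so convert each level to linear form, sum, and take 10·log₁₀ of the total.
Σ 10^(L/10) = 10^(82/10) + 10^(79/10) + 10^(96/10) = 4.219e+09.
L_total = 10·log₁₀(4.219e+09) = 96.25 dB.

96 dB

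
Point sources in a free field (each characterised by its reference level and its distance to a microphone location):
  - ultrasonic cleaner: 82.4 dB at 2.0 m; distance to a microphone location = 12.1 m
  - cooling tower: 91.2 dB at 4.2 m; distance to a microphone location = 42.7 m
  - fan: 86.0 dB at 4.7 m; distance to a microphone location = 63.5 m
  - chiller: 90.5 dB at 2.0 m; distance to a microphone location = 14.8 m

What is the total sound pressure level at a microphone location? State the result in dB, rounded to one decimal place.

76.0 dB

Propagate each source to the receiver with L = L_ref − 20·log₁₀(r/r_ref), then add intensities.
ultrasonic cleaner: 82.4 − 20·log₁₀(12.1/2.0) = 82.4 − 15.64 = 66.76 dB.
cooling tower: 91.2 − 20·log₁₀(42.7/4.2) = 91.2 − 20.14 = 71.06 dB.
fan: 86.0 − 20·log₁₀(63.5/4.7) = 86.0 − 22.61 = 63.39 dB.
chiller: 90.5 − 20·log₁₀(14.8/2.0) = 90.5 − 17.38 = 73.12 dB.
Σ 10^(L/10) = 4.017e+07 → L_total = 10·log₁₀(4.017e+07) = 76.04 dB.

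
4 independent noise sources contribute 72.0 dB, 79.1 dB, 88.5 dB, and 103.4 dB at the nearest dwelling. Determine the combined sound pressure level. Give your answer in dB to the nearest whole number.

104 dB

Incoherent sources combine by intensity addition: L_total = 10·log₁₀(Σ 10^(L_i/10)).
Σ 10^(L/10) = 10^(72.0/10) + 10^(79.1/10) + 10^(88.5/10) + 10^(103.4/10) = 2.268e+10.
L_total = 10·log₁₀(2.268e+10) = 103.56 dB.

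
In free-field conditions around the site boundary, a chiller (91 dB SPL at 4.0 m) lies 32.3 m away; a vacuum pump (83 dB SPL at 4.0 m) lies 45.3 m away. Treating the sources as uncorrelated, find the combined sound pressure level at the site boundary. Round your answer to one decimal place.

Propagate each source to the receiver with L = L_ref − 20·log₁₀(r/r_ref), then add intensities.
chiller: 91 − 20·log₁₀(32.3/4.0) = 91 − 18.14 = 72.86 dB SPL.
vacuum pump: 83 − 20·log₁₀(45.3/4.0) = 83 − 21.08 = 61.92 dB SPL.
Σ 10^(L/10) = 2.086e+07 → L_total = 10·log₁₀(2.086e+07) = 73.19 dB SPL.

73.2 dB SPL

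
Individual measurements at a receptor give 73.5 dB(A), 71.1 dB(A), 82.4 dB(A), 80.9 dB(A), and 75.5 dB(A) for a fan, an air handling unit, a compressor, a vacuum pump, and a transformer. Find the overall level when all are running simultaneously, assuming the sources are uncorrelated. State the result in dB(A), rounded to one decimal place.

Incoherent sources combine by intensity addition: L_total = 10·log₁₀(Σ 10^(L_i/10)).
Σ 10^(L/10) = 10^(73.5/10) + 10^(71.1/10) + 10^(82.4/10) + 10^(80.9/10) + 10^(75.5/10) = 3.676e+08.
L_total = 10·log₁₀(3.676e+08) = 85.65 dB(A).

85.7 dB(A)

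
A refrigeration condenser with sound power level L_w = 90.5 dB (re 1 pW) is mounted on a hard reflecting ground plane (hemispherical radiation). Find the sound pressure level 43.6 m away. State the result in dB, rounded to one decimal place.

The power spreads over a hemisphere of area 2π·r², so L_p = L_w − 10·log₁₀(2π·r²).
2π·r² = 1.194e+04 m², 10·log₁₀ of that is 40.772 dB.
L_p = 90.5 − 40.772 = 49.73 dB.

49.7 dB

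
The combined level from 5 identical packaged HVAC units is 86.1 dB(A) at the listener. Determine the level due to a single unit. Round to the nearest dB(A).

79 dB(A)

For N identical incoherent sources L_total = L₁ + 10·log₁₀ N, so L₁ = 86.1 − 10·log₁₀(5) = 86.1 − 6.990.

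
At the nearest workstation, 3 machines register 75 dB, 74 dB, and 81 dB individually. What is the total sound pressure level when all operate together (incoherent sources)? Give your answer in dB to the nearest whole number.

For uncorrelated sources the intensities add, so convert each level to linear form, sum, and take 10·log₁₀ of the total.
Σ 10^(L/10) = 10^(75/10) + 10^(74/10) + 10^(81/10) = 1.826e+08.
L_total = 10·log₁₀(1.826e+08) = 82.62 dB.

83 dB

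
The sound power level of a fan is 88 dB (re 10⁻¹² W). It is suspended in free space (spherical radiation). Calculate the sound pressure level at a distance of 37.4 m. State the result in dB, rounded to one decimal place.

45.6 dB

Free-field spherical radiation: L_p = L_w − 10·log₁₀(4π·r²), r = 37.4 m.
4π·r² = 1.758e+04 m², 10·log₁₀ of that is 42.450 dB.
L_p = 88 − 42.450 = 45.55 dB.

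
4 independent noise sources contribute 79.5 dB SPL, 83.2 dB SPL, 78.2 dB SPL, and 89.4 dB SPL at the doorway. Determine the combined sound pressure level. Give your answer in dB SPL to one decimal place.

90.9 dB SPL

Incoherent sources combine by intensity addition: L_total = 10·log₁₀(Σ 10^(L_i/10)).
Σ 10^(L/10) = 10^(79.5/10) + 10^(83.2/10) + 10^(78.2/10) + 10^(89.4/10) = 1.235e+09.
L_total = 10·log₁₀(1.235e+09) = 90.92 dB SPL.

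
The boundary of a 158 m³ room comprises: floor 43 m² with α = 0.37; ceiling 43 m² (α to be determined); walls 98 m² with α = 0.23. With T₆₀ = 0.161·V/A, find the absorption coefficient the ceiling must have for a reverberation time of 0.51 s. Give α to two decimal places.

A = 0.161·V/T₆₀ = 0.161·158/0.51 = 49.88 m² sabins.
Absorption from the other surfaces = 43·0.37 + 98·0.23 = 38.45 m², so the ceiling must supply 11.43 m² over 43 m².
α = 11.43/43 = 0.266.

0.27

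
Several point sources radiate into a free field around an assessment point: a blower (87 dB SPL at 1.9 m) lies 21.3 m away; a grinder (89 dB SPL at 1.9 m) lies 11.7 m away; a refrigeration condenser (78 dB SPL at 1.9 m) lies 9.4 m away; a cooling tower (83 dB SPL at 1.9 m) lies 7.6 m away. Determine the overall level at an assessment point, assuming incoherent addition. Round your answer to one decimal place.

76.0 dB SPL

Apply inverse-square spreading to bring every level to the receiver, then sum 10^(L/10).
blower: 87 − 20·log₁₀(21.3/1.9) = 87 − 20.99 = 66.01 dB SPL.
grinder: 89 − 20·log₁₀(11.7/1.9) = 89 − 15.79 = 73.21 dB SPL.
refrigeration condenser: 78 − 20·log₁₀(9.4/1.9) = 78 − 13.89 = 64.11 dB SPL.
cooling tower: 83 − 20·log₁₀(7.6/1.9) = 83 − 12.04 = 70.96 dB SPL.
Σ 10^(L/10) = 3.998e+07 → L_total = 10·log₁₀(3.998e+07) = 76.02 dB SPL.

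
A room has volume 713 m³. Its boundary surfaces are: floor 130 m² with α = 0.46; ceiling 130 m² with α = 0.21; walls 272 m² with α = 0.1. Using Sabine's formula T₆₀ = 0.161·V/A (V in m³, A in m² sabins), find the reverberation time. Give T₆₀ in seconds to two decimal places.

A = Σ Sᵢαᵢ = 130·0.46 + 130·0.21 + 272·0.1 = 114.30 m².
T₆₀ = 0.161 × 713 / 114.30 = 1.004 s.

1.00 s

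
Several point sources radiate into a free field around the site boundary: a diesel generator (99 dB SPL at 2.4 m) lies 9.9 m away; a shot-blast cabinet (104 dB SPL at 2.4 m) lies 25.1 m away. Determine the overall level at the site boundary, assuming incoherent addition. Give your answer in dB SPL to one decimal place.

88.4 dB SPL

Propagate each source to the receiver with L = L_ref − 20·log₁₀(r/r_ref), then add intensities.
diesel generator: 99 − 20·log₁₀(9.9/2.4) = 99 − 12.31 = 86.69 dB SPL.
shot-blast cabinet: 104 − 20·log₁₀(25.1/2.4) = 104 − 20.39 = 83.61 dB SPL.
Σ 10^(L/10) = 6.965e+08 → L_total = 10·log₁₀(6.965e+08) = 88.43 dB SPL.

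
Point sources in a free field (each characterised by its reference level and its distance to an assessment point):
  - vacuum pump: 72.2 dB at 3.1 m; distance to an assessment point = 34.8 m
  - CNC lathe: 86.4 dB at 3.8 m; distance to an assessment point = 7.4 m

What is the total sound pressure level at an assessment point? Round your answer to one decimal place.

Apply inverse-square spreading to bring every level to the receiver, then sum 10^(L/10).
vacuum pump: 72.2 − 20·log₁₀(34.8/3.1) = 72.2 − 21.00 = 51.20 dB.
CNC lathe: 86.4 − 20·log₁₀(7.4/3.8) = 86.4 − 5.79 = 80.61 dB.
Σ 10^(L/10) = 1.152e+08 → L_total = 10·log₁₀(1.152e+08) = 80.62 dB.

80.6 dB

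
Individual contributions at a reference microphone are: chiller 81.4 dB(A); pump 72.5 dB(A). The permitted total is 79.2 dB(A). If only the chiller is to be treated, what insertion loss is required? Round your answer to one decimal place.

The untreated sources together contribute 10^(72.5/10) = 1.778e+07, i.e. 72.50 dB(A).
The limit corresponds to 10^(79.2/10) = 8.318e+07; subtracting the fixed part leaves 6.539e+07 for the chiller, i.e. 78.16 dB(A).
So the chiller must be reduced from 81.4 to 78.16 dB(A): IL = 3.24 dB.

3.2 dB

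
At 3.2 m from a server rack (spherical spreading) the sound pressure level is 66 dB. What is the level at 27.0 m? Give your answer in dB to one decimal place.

Point-source attenuation: ΔL = 20·log₁₀(r₂/r₁) = 20·log₁₀(27.0/3.2) = 18.524 dB.
L₂ = 66 − 20·log₁₀(27.0/3.2) = 66 − 18.524 = 47.48 dB.

47.5 dB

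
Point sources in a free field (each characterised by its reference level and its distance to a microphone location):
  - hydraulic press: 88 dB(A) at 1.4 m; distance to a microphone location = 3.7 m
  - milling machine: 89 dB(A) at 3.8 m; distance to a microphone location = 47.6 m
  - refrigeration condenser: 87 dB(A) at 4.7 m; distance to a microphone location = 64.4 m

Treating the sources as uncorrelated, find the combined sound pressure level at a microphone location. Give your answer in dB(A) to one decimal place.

First find each source's level at the receiver (point-source: −20·log₁₀(r/r_ref)), then combine on an intensity basis.
hydraulic press: 88 − 20·log₁₀(3.7/1.4) = 88 − 8.44 = 79.56 dB(A).
milling machine: 89 − 20·log₁₀(47.6/3.8) = 89 − 21.96 = 67.04 dB(A).
refrigeration condenser: 87 − 20·log₁₀(64.4/4.7) = 87 − 22.74 = 64.26 dB(A).
Σ 10^(L/10) = 9.807e+07 → L_total = 10·log₁₀(9.807e+07) = 79.92 dB(A).

79.9 dB(A)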